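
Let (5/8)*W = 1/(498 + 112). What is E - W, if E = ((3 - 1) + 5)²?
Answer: 74721/1525 ≈ 48.997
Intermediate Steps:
E = 49 (E = (2 + 5)² = 7² = 49)
W = 4/1525 (W = 8/(5*(498 + 112)) = (8/5)/610 = (8/5)*(1/610) = 4/1525 ≈ 0.0026230)
E - W = 49 - 1*4/1525 = 49 - 4/1525 = 74721/1525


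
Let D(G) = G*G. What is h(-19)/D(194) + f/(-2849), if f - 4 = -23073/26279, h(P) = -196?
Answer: -4440517266/704441207239 ≈ -0.0063036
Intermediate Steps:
D(G) = G²
f = 82043/26279 (f = 4 - 23073/26279 = 82043/26279 ≈ 3.1220)
h(-19)/D(194) + f/(-2849) = -196/(194²) + (82043/26279)/(-2849) = -196/37636 + (82043/26279)*(-1/2849) = -196*1/37636 - 82043/74868871 = -49/9409 - 82043/74868871 = -4440517266/704441207239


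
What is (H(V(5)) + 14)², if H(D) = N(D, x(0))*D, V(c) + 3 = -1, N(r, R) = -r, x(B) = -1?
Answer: 4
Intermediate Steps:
V(c) = -4 (V(c) = -3 - 1 = -4)
H(D) = -D² (H(D) = (-D)*D = -D²)
(H(V(5)) + 14)² = (-1*(-4)² + 14)² = (-1*16 + 14)² = (-16 + 14)² = (-2)² = 4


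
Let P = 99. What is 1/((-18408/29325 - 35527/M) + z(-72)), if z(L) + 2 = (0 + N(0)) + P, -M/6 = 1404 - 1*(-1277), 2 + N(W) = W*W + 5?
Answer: 157240650/15972637729 ≈ 0.0098444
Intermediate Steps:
N(W) = 3 + W**2 (N(W) = -2 + (W*W + 5) = -2 + (W**2 + 5) = -2 + (5 + W**2) = 3 + W**2)
M = -16086 (M = -6*(1404 - 1*(-1277)) = -6*(1404 + 1277) = -6*2681 = -16086)
z(L) = 100 (z(L) = -2 + ((0 + (3 + 0**2)) + 99) = -2 + ((0 + (3 + 0)) + 99) = -2 + ((0 + 3) + 99) = -2 + (3 + 99) = -2 + 102 = 100)
1/((-18408/29325 - 35527/M) + z(-72)) = 1/((-18408/29325 - 35527/(-16086)) + 100) = 1/((-18408*1/29325 - 35527*(-1/16086)) + 100) = 1/((-6136/9775 + 35527/16086) + 100) = 1/(248572729/157240650 + 100) = 1/(15972637729/157240650) = 157240650/15972637729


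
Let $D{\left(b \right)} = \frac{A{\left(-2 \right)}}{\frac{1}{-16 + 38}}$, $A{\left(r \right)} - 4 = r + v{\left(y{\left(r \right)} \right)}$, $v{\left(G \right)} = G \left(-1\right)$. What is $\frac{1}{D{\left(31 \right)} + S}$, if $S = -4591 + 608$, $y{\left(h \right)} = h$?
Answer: $- \frac{1}{3895} \approx -0.00025674$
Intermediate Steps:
$v{\left(G \right)} = - G$
$A{\left(r \right)} = 4$ ($A{\left(r \right)} = 4 + \left(r - r\right) = 4 + 0 = 4$)
$D{\left(b \right)} = 88$ ($D{\left(b \right)} = \frac{4}{\frac{1}{-16 + 38}} = \frac{4}{\frac{1}{22}} = 4 \frac{1}{\frac{1}{22}} = 4 \cdot 22 = 88$)
$S = -3983$
$\frac{1}{D{\left(31 \right)} + S} = \frac{1}{88 - 3983} = \frac{1}{-3895} = - \frac{1}{3895}$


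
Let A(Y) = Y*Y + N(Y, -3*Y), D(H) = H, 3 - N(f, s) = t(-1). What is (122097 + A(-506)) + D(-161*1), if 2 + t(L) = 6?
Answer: 377971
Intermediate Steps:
t(L) = 4 (t(L) = -2 + 6 = 4)
N(f, s) = -1 (N(f, s) = 3 - 1*4 = 3 - 4 = -1)
A(Y) = -1 + Y² (A(Y) = Y*Y - 1 = Y² - 1 = -1 + Y²)
(122097 + A(-506)) + D(-161*1) = (122097 + (-1 + (-506)²)) - 161*1 = (122097 + (-1 + 256036)) - 161 = (122097 + 256035) - 161 = 378132 - 161 = 377971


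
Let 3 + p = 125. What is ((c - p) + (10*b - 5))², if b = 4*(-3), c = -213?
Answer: 211600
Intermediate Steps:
p = 122 (p = -3 + 125 = 122)
b = -12
((c - p) + (10*b - 5))² = ((-213 - 1*122) + (10*(-12) - 5))² = ((-213 - 122) + (-120 - 5))² = (-335 - 125)² = (-460)² = 211600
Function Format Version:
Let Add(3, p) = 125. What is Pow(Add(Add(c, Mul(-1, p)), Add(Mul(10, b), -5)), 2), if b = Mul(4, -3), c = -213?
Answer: 211600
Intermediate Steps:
p = 122 (p = Add(-3, 125) = 122)
b = -12
Pow(Add(Add(c, Mul(-1, p)), Add(Mul(10, b), -5)), 2) = Pow(Add(Add(-213, Mul(-1, 122)), Add(Mul(10, -12), -5)), 2) = Pow(Add(Add(-213, -122), Add(-120, -5)), 2) = Pow(Add(-335, -125), 2) = Pow(-460, 2) = 211600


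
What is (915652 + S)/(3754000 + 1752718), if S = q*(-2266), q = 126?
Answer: 3796/33173 ≈ 0.11443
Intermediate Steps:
S = -285516 (S = 126*(-2266) = -285516)
(915652 + S)/(3754000 + 1752718) = (915652 - 285516)/(3754000 + 1752718) = 630136/5506718 = 630136*(1/5506718) = 3796/33173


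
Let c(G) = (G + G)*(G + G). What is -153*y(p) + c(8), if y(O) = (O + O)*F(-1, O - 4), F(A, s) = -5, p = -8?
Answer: -11984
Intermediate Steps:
c(G) = 4*G**2 (c(G) = (2*G)*(2*G) = 4*G**2)
y(O) = -10*O (y(O) = (O + O)*(-5) = (2*O)*(-5) = -10*O)
-153*y(p) + c(8) = -(-1530)*(-8) + 4*8**2 = -153*80 + 4*64 = -12240 + 256 = -11984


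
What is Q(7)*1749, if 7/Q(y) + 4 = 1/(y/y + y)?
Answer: -97944/31 ≈ -3159.5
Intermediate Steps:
Q(y) = 7/(-4 + 1/(1 + y)) (Q(y) = 7/(-4 + 1/(y/y + y)) = 7/(-4 + 1/(1 + y)))
Q(7)*1749 = (7*(-1 - 1*7)/(3 + 4*7))*1749 = (7*(-1 - 7)/(3 + 28))*1749 = (7*(-8)/31)*1749 = (7*(1/31)*(-8))*1749 = -56/31*1749 = -97944/31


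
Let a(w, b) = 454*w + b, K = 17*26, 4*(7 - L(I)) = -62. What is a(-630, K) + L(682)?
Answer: -571111/2 ≈ -2.8556e+5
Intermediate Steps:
L(I) = 45/2 (L(I) = 7 - ¼*(-62) = 7 + 31/2 = 45/2)
K = 442
a(w, b) = b + 454*w
a(-630, K) + L(682) = (442 + 454*(-630)) + 45/2 = (442 - 286020) + 45/2 = -285578 + 45/2 = -571111/2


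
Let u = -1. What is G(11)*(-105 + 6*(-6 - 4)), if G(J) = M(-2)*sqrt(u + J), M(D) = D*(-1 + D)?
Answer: -990*sqrt(10) ≈ -3130.7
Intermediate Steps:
G(J) = 6*sqrt(-1 + J) (G(J) = (-2*(-1 - 2))*sqrt(-1 + J) = (-2*(-3))*sqrt(-1 + J) = 6*sqrt(-1 + J))
G(11)*(-105 + 6*(-6 - 4)) = (6*sqrt(-1 + 11))*(-105 + 6*(-6 - 4)) = (6*sqrt(10))*(-105 + 6*(-10)) = (6*sqrt(10))*(-105 - 60) = (6*sqrt(10))*(-165) = -990*sqrt(10)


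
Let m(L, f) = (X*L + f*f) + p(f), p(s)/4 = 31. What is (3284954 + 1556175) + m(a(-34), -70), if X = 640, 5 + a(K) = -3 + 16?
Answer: 4851273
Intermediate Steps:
p(s) = 124 (p(s) = 4*31 = 124)
a(K) = 8 (a(K) = -5 + (-3 + 16) = -5 + 13 = 8)
m(L, f) = 124 + f² + 640*L (m(L, f) = (640*L + f*f) + 124 = (640*L + f²) + 124 = (f² + 640*L) + 124 = 124 + f² + 640*L)
(3284954 + 1556175) + m(a(-34), -70) = (3284954 + 1556175) + (124 + (-70)² + 640*8) = 4841129 + (124 + 4900 + 5120) = 4841129 + 10144 = 4851273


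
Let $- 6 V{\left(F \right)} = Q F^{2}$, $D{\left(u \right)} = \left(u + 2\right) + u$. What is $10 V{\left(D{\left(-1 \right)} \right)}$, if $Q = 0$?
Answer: $0$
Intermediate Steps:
$D{\left(u \right)} = 2 + 2 u$ ($D{\left(u \right)} = \left(2 + u\right) + u = 2 + 2 u$)
$V{\left(F \right)} = 0$ ($V{\left(F \right)} = - \frac{0 F^{2}}{6} = \left(- \frac{1}{6}\right) 0 = 0$)
$10 V{\left(D{\left(-1 \right)} \right)} = 10 \cdot 0 = 0$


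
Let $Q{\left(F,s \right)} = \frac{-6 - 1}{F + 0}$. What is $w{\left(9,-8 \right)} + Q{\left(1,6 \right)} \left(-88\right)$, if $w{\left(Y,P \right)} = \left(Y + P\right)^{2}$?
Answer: $617$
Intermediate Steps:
$w{\left(Y,P \right)} = \left(P + Y\right)^{2}$
$Q{\left(F,s \right)} = - \frac{7}{F}$
$w{\left(9,-8 \right)} + Q{\left(1,6 \right)} \left(-88\right) = \left(-8 + 9\right)^{2} + - \frac{7}{1} \left(-88\right) = 1^{2} + \left(-7\right) 1 \left(-88\right) = 1 - -616 = 1 + 616 = 617$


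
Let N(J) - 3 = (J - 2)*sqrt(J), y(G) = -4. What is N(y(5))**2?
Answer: -135 - 72*I ≈ -135.0 - 72.0*I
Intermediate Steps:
N(J) = 3 + sqrt(J)*(-2 + J) (N(J) = 3 + (J - 2)*sqrt(J) = 3 + (-2 + J)*sqrt(J) = 3 + sqrt(J)*(-2 + J))
N(y(5))**2 = (3 + (-4)**(3/2) - 4*I)**2 = (3 - 8*I - 4*I)**2 = (3 - 12*I)**2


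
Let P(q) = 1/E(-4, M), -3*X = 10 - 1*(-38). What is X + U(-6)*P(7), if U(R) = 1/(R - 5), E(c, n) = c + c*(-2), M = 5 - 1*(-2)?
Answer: -705/44 ≈ -16.023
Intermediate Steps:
X = -16 (X = -(10 - 1*(-38))/3 = -(10 + 38)/3 = -⅓*48 = -16)
M = 7 (M = 5 + 2 = 7)
E(c, n) = -c (E(c, n) = c - 2*c = -c)
U(R) = 1/(-5 + R)
P(q) = ¼ (P(q) = 1/(-1*(-4)) = 1/4 = ¼)
X + U(-6)*P(7) = -16 + (¼)/(-5 - 6) = -16 + (¼)/(-11) = -16 - 1/11*¼ = -16 - 1/44 = -705/44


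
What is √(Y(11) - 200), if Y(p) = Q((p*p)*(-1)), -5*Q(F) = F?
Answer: I*√4395/5 ≈ 13.259*I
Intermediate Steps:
Q(F) = -F/5
Y(p) = p²/5 (Y(p) = -p*p*(-1)/5 = -p²*(-1)/5 = -(-1)*p²/5 = p²/5)
√(Y(11) - 200) = √((⅕)*11² - 200) = √((⅕)*121 - 200) = √(121/5 - 200) = √(-879/5) = I*√4395/5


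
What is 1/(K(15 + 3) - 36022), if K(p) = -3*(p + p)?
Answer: -1/36130 ≈ -2.7678e-5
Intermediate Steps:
K(p) = -6*p
1/(K(15 + 3) - 36022) = 1/(-6*(15 + 3) - 36022) = 1/(-6*18 - 36022) = 1/(-108 - 36022) = 1/(-36130) = -1/36130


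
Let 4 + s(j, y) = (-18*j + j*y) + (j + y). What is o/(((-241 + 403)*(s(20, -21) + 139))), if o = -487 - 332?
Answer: 91/11628 ≈ 0.0078259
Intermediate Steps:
s(j, y) = -4 + y - 17*j + j*y (s(j, y) = -4 + ((-18*j + j*y) + (j + y)) = -4 + (y - 17*j + j*y) = -4 + y - 17*j + j*y)
o = -819
o/(((-241 + 403)*(s(20, -21) + 139))) = -819*1/((-241 + 403)*((-4 - 21 - 17*20 + 20*(-21)) + 139)) = -819*1/(162*((-4 - 21 - 340 - 420) + 139)) = -819*1/(162*(-785 + 139)) = -819/(162*(-646)) = -819/(-104652) = -819*(-1/104652) = 91/11628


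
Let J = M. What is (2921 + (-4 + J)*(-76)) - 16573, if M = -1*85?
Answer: -6888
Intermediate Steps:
M = -85
J = -85
(2921 + (-4 + J)*(-76)) - 16573 = (2921 + (-4 - 85)*(-76)) - 16573 = (2921 - 89*(-76)) - 16573 = (2921 + 6764) - 16573 = 9685 - 16573 = -6888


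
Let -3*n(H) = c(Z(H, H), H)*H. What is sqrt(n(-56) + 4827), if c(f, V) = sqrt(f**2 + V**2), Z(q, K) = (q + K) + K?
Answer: sqrt(43443 + 9408*sqrt(10))/3 ≈ 90.181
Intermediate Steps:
Z(q, K) = q + 2*K (Z(q, K) = (K + q) + K = q + 2*K)
c(f, V) = sqrt(V**2 + f**2)
n(H) = -H*sqrt(10)*sqrt(H**2)/3 (n(H) = -sqrt(H**2 + (H + 2*H)**2)*H/3 = -sqrt(H**2 + (3*H)**2)*H/3 = -sqrt(H**2 + 9*H**2)*H/3 = -sqrt(10*H**2)*H/3 = -sqrt(10)*sqrt(H**2)*H/3 = -H*sqrt(10)*sqrt(H**2)/3)
sqrt(n(-56) + 4827) = sqrt(-1/3*(-56)*sqrt(10)*sqrt((-56)**2) + 4827) = sqrt(-1/3*(-56)*sqrt(10)*sqrt(3136) + 4827) = sqrt(-1/3*(-56)*sqrt(10)*56 + 4827) = sqrt(3136*sqrt(10)/3 + 4827) = sqrt(4827 + 3136*sqrt(10)/3)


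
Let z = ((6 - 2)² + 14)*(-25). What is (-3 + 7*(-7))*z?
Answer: 39000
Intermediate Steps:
z = -750 (z = (4² + 14)*(-25) = (16 + 14)*(-25) = 30*(-25) = -750)
(-3 + 7*(-7))*z = (-3 + 7*(-7))*(-750) = (-3 - 49)*(-750) = -52*(-750) = 39000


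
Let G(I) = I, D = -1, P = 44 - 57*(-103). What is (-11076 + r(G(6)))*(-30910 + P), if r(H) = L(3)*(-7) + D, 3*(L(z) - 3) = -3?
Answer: 277219545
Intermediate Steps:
P = 5915 (P = 44 + 5871 = 5915)
L(z) = 2 (L(z) = 3 + (⅓)*(-3) = 3 - 1 = 2)
r(H) = -15 (r(H) = 2*(-7) - 1 = -14 - 1 = -15)
(-11076 + r(G(6)))*(-30910 + P) = (-11076 - 15)*(-30910 + 5915) = -11091*(-24995) = 277219545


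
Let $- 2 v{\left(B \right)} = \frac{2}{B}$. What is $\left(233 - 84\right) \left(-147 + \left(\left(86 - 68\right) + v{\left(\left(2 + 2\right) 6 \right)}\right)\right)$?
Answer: $- \frac{461453}{24} \approx -19227.0$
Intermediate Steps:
$v{\left(B \right)} = - \frac{1}{B}$ ($v{\left(B \right)} = - \frac{2 \frac{1}{B}}{2} = - \frac{1}{B}$)
$\left(233 - 84\right) \left(-147 + \left(\left(86 - 68\right) + v{\left(\left(2 + 2\right) 6 \right)}\right)\right) = \left(233 - 84\right) \left(-147 + \left(\left(86 - 68\right) - \frac{1}{\left(2 + 2\right) 6}\right)\right) = 149 \left(-147 + \left(18 - \frac{1}{4 \cdot 6}\right)\right) = 149 \left(-147 + \left(18 - \frac{1}{24}\right)\right) = 149 \left(-147 + \frac{431}{24}\right) = 149 \left(- \frac{3097}{24}\right) = - \frac{461453}{24}$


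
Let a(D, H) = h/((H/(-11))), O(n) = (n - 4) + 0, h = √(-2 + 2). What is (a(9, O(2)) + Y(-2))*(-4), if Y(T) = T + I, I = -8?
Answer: 40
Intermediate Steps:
Y(T) = -8 + T (Y(T) = T - 8 = -8 + T)
h = 0 (h = √0 = 0)
O(n) = -4 + n (O(n) = (-4 + n) + 0 = -4 + n)
a(D, H) = 0 (a(D, H) = 0/((H/(-11))) = 0/((H*(-1/11))) = 0/((-H/11)) = 0*(-11/H) = 0)
(a(9, O(2)) + Y(-2))*(-4) = (0 + (-8 - 2))*(-4) = (0 - 10)*(-4) = -10*(-4) = 40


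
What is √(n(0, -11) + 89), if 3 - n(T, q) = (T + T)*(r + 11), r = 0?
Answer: 2*√23 ≈ 9.5917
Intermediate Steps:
n(T, q) = 3 - 22*T (n(T, q) = 3 - (T + T)*(0 + 11) = 3 - 2*T*11 = 3 - 22*T)
√(n(0, -11) + 89) = √((3 - 22*0) + 89) = √((3 + 0) + 89) = √(3 + 89) = √92 = 2*√23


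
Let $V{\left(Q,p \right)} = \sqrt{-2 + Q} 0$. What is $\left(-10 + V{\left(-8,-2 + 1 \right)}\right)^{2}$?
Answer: $100$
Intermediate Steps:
$V{\left(Q,p \right)} = 0$
$\left(-10 + V{\left(-8,-2 + 1 \right)}\right)^{2} = \left(-10 + 0\right)^{2} = \left(-10\right)^{2} = 100$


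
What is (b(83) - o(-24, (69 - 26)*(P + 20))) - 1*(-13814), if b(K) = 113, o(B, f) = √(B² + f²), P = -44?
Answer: 13927 - 120*√74 ≈ 12895.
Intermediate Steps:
(b(83) - o(-24, (69 - 26)*(P + 20))) - 1*(-13814) = (113 - √((-24)² + ((69 - 26)*(-44 + 20))²)) - 1*(-13814) = (113 - √(576 + (43*(-24))²)) + 13814 = (113 - √(576 + (-1032)²)) + 13814 = (113 - √(576 + 1065024)) + 13814 = (113 - √1065600) + 13814 = (113 - 120*√74) + 13814 = 13927 - 120*√74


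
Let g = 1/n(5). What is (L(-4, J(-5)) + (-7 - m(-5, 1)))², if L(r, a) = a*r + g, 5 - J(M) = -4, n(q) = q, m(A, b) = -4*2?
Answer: 30276/25 ≈ 1211.0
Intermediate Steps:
m(A, b) = -8
g = ⅕ (g = 1/5 = ⅕ ≈ 0.20000)
J(M) = 9 (J(M) = 5 - 1*(-4) = 5 + 4 = 9)
L(r, a) = ⅕ + a*r (L(r, a) = a*r + ⅕ = ⅕ + a*r)
(L(-4, J(-5)) + (-7 - m(-5, 1)))² = ((⅕ + 9*(-4)) + (-7 - 1*(-8)))² = ((⅕ - 36) + (-7 + 8))² = (-179/5 + 1)² = (-174/5)² = 30276/25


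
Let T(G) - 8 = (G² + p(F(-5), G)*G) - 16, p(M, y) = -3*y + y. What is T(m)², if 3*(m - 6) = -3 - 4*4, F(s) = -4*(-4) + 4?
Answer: 5329/81 ≈ 65.790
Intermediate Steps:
F(s) = 20 (F(s) = 16 + 4 = 20)
m = -⅓ (m = 6 + (-3 - 4*4)/3 = 6 + (-3 - 16)/3 = 6 + (⅓)*(-19) = 6 - 19/3 = -⅓ ≈ -0.33333)
p(M, y) = -2*y
T(G) = -8 - G² (T(G) = 8 + ((G² + (-2*G)*G) - 16) = 8 + ((G² - 2*G²) - 16) = 8 + (-G² - 16) = 8 + (-16 - G²) = -8 - G²)
T(m)² = (-8 - (-⅓)²)² = (-8 - 1*⅑)² = (-8 - ⅑)² = (-73/9)² = 5329/81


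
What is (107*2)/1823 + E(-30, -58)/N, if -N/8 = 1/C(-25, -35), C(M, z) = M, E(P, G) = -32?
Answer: -182086/1823 ≈ -99.883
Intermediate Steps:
N = 8/25 (N = -8/(-25) = -8*(-1/25) = 8/25 ≈ 0.32000)
(107*2)/1823 + E(-30, -58)/N = (107*2)/1823 - 32/8/25 = 214*(1/1823) - 32*25/8 = 214/1823 - 100 = -182086/1823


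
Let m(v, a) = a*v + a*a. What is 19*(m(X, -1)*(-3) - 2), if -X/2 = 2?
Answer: -323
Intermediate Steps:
X = -4 (X = -2*2 = -4)
m(v, a) = a² + a*v (m(v, a) = a*v + a² = a² + a*v)
19*(m(X, -1)*(-3) - 2) = 19*(-(-1 - 4)*(-3) - 2) = 19*(-1*(-5)*(-3) - 2) = 19*(5*(-3) - 2) = 19*(-15 - 2) = 19*(-17) = -323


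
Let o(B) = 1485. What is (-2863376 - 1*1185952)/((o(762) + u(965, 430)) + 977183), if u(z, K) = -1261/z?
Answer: -1302533840/314804453 ≈ -4.1376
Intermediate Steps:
(-2863376 - 1*1185952)/((o(762) + u(965, 430)) + 977183) = (-2863376 - 1*1185952)/((1485 - 1261/965) + 977183) = (-2863376 - 1185952)/((1485 - 1261*1/965) + 977183) = -4049328/((1485 - 1261/965) + 977183) = -4049328/(1431764/965 + 977183) = -4049328/944413359/965 = -4049328*965/944413359 = -1302533840/314804453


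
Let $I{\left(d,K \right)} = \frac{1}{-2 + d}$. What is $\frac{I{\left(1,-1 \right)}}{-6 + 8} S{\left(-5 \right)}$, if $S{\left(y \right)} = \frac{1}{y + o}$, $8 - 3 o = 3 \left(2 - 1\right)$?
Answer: $\frac{3}{20} \approx 0.15$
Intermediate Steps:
$o = \frac{5}{3}$ ($o = \frac{8}{3} - \frac{3 \left(2 - 1\right)}{3} = \frac{8}{3} - \frac{3 \cdot 1}{3} = \frac{8}{3} - 1 = \frac{5}{3} \approx 1.6667$)
$S{\left(y \right)} = \frac{1}{\frac{5}{3} + y}$ ($S{\left(y \right)} = \frac{1}{y + \frac{5}{3}} = \frac{1}{\frac{5}{3} + y}$)
$\frac{I{\left(1,-1 \right)}}{-6 + 8} S{\left(-5 \right)} = \frac{1}{\left(-2 + 1\right) \left(-6 + 8\right)} \frac{3}{5 + 3 \left(-5\right)} = \frac{1}{\left(-1\right) 2} \frac{3}{5 - 15} = \left(-1\right) \frac{1}{2} \frac{3}{-10} = - \frac{3 \left(- \frac{1}{10}\right)}{2} = \left(- \frac{1}{2}\right) \left(- \frac{3}{10}\right) = \frac{3}{20}$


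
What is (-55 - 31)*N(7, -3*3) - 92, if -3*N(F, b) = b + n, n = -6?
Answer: -522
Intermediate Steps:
N(F, b) = 2 - b/3 (N(F, b) = -(b - 6)/3 = -(-6 + b)/3 = 2 - b/3)
(-55 - 31)*N(7, -3*3) - 92 = (-55 - 31)*(2 - (-1)*3) - 92 = -86*(2 - ⅓*(-9)) - 92 = -86*(2 + 3) - 92 = -86*5 - 92 = -430 - 92 = -522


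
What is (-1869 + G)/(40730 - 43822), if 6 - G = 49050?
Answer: 50913/3092 ≈ 16.466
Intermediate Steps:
G = -49044 (G = 6 - 1*49050 = 6 - 49050 = -49044)
(-1869 + G)/(40730 - 43822) = (-1869 - 49044)/(40730 - 43822) = -50913/(-3092) = -50913*(-1/3092) = 50913/3092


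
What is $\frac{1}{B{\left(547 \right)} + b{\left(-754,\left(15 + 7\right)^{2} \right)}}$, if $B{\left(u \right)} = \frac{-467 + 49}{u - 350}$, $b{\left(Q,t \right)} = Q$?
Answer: $- \frac{197}{148956} \approx -0.0013225$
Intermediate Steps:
$B{\left(u \right)} = - \frac{418}{-350 + u}$
$\frac{1}{B{\left(547 \right)} + b{\left(-754,\left(15 + 7\right)^{2} \right)}} = \frac{1}{- \frac{418}{-350 + 547} - 754} = \frac{1}{- \frac{418}{197} - 754} = \frac{1}{- \frac{148956}{197}} = - \frac{197}{148956}$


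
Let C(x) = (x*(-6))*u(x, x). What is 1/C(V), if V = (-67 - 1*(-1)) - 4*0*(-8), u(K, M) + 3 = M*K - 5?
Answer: 1/1721808 ≈ 5.8079e-7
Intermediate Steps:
u(K, M) = -8 + K*M (u(K, M) = -3 + (M*K - 5) = -3 + (K*M - 5) = -3 + (-5 + K*M) = -8 + K*M)
V = -66 (V = (-67 + 1) + 0*(-8) = -66 + 0 = -66)
C(x) = -6*x*(-8 + x**2) (C(x) = (x*(-6))*(-8 + x*x) = (-6*x)*(-8 + x**2) = -6*x*(-8 + x**2))
1/C(V) = 1/(6*(-66)*(8 - 1*(-66)**2)) = 1/(6*(-66)*(8 - 1*4356)) = 1/(6*(-66)*(8 - 4356)) = 1/(6*(-66)*(-4348)) = 1/1721808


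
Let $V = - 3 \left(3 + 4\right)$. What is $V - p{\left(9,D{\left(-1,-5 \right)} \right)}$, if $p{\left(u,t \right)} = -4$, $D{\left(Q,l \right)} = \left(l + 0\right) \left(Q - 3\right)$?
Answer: $-17$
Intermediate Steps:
$D{\left(Q,l \right)} = l \left(-3 + Q\right)$
$V = -21$ ($V = \left(-3\right) 7 = -21$)
$V - p{\left(9,D{\left(-1,-5 \right)} \right)} = -21 - -4 = -21 + 4 = -17$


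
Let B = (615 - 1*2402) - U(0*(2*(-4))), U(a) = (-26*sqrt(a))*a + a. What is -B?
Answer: 1787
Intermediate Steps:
U(a) = a - 26*a**(3/2) (U(a) = -26*a**(3/2) + a = a - 26*a**(3/2))
B = -1787 (B = (615 - 1*2402) - (0*(2*(-4)) - 26*(0*(2*(-4)))**(3/2)) = (615 - 2402) - (0*(-8) - 26*(0*(-8))**(3/2)) = -1787 - (0 - 26*0**(3/2)) = -1787 - (0 - 26*0) = -1787 - (0 + 0) = -1787 - 1*0 = -1787 + 0 = -1787)
-B = -1*(-1787) = 1787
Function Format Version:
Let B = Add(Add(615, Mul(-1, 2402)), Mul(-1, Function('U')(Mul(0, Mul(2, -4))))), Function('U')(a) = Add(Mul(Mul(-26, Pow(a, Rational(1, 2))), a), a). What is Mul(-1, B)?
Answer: 1787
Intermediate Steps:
Function('U')(a) = Add(a, Mul(-26, Pow(a, Rational(3, 2)))) (Function('U')(a) = Add(Mul(-26, Pow(a, Rational(3, 2))), a) = Add(a, Mul(-26, Pow(a, Rational(3, 2)))))
B = -1787 (B = Add(Add(615, Mul(-1, 2402)), Mul(-1, Add(Mul(0, Mul(2, -4)), Mul(-26, Pow(Mul(0, Mul(2, -4)), Rational(3, 2)))))) = Add(Add(615, -2402), Mul(-1, Add(Mul(0, -8), Mul(-26, Pow(Mul(0, -8), Rational(3, 2)))))) = Add(-1787, Mul(-1, Add(0, Mul(-26, Pow(0, Rational(3, 2)))))) = Add(-1787, Mul(-1, Add(0, Mul(-26, 0)))) = Add(-1787, Mul(-1, Add(0, 0))) = Add(-1787, Mul(-1, 0)) = Add(-1787, 0) = -1787)
Mul(-1, B) = Mul(-1, -1787) = 1787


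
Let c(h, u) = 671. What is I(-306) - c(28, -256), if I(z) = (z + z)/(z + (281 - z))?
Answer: -189163/281 ≈ -673.18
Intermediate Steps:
I(z) = 2*z/281 (I(z) = (2*z)/281 = (2*z)*(1/281) = 2*z/281)
I(-306) - c(28, -256) = (2/281)*(-306) - 1*671 = -612/281 - 671 = -189163/281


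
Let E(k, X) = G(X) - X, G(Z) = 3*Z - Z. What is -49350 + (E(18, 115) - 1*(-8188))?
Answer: -41047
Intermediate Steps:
G(Z) = 2*Z
E(k, X) = X (E(k, X) = 2*X - X = X)
-49350 + (E(18, 115) - 1*(-8188)) = -49350 + (115 - 1*(-8188)) = -49350 + (115 + 8188) = -49350 + 8303 = -41047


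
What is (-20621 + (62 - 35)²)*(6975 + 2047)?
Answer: -179465624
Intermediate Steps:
(-20621 + (62 - 35)²)*(6975 + 2047) = (-20621 + 27²)*9022 = (-20621 + 729)*9022 = -19892*9022 = -179465624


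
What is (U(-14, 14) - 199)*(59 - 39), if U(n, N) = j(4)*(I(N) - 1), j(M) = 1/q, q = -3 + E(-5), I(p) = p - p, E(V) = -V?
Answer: -3990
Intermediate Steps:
I(p) = 0
q = 2 (q = -3 - 1*(-5) = -3 + 5 = 2)
j(M) = 1/2
U(n, N) = -1/2 (U(n, N) = (0 - 1)/2 = (1/2)*(-1) = -1/2)
(U(-14, 14) - 199)*(59 - 39) = (-1/2 - 199)*(59 - 39) = -399/2*20 = -3990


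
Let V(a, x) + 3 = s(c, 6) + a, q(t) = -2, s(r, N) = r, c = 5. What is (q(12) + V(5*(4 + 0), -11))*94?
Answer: 1880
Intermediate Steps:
V(a, x) = 2 + a (V(a, x) = -3 + (5 + a) = 2 + a)
(q(12) + V(5*(4 + 0), -11))*94 = (-2 + (2 + 5*(4 + 0)))*94 = (-2 + (2 + 5*4))*94 = (-2 + (2 + 20))*94 = (-2 + 22)*94 = 20*94 = 1880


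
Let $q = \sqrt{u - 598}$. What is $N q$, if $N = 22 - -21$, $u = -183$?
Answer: $43 i \sqrt{781} \approx 1201.7 i$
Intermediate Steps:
$q = i \sqrt{781}$ ($q = \sqrt{-183 - 598} = \sqrt{-781} = i \sqrt{781} \approx 27.946 i$)
$N = 43$ ($N = 22 + 21 = 43$)
$N q = 43 i \sqrt{781}$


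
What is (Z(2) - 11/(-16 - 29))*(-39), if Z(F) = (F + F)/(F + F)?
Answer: -728/15 ≈ -48.533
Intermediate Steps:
Z(F) = 1 (Z(F) = (2*F)/((2*F)) = (2*F)*(1/(2*F)) = 1)
(Z(2) - 11/(-16 - 29))*(-39) = (1 - 11/(-16 - 29))*(-39) = (1 - 11/(-45))*(-39) = (1 - 11*(-1/45))*(-39) = (1 + 11/45)*(-39) = (56/45)*(-39) = -728/15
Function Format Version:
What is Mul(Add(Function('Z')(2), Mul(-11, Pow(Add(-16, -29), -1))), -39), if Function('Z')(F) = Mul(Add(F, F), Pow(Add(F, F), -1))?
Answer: Rational(-728, 15) ≈ -48.533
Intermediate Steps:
Function('Z')(F) = 1 (Function('Z')(F) = Mul(Mul(2, F), Pow(Mul(2, F), -1)) = Mul(Mul(2, F), Mul(Rational(1, 2), Pow(F, -1))) = 1)
Mul(Add(Function('Z')(2), Mul(-11, Pow(Add(-16, -29), -1))), -39) = Mul(Add(1, Mul(-11, Pow(Add(-16, -29), -1))), -39) = Mul(Add(1, Mul(-11, Pow(-45, -1))), -39) = Mul(Add(1, Mul(-11, Rational(-1, 45))), -39) = Mul(Add(1, Rational(11, 45)), -39) = Mul(Rational(56, 45), -39) = Rational(-728, 15)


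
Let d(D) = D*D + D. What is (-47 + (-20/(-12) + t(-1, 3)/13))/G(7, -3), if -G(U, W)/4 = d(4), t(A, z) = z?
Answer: 1759/3120 ≈ 0.56378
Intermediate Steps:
d(D) = D + D**2 (d(D) = D**2 + D = D + D**2)
G(U, W) = -80 (G(U, W) = -16*(1 + 4) = -16*5 = -4*20 = -80)
(-47 + (-20/(-12) + t(-1, 3)/13))/G(7, -3) = (-47 + (-20/(-12) + 3/13))/(-80) = (-47 + (-20*(-1/12) + 3*(1/13)))*(-1/80) = (-47 + (5/3 + 3/13))*(-1/80) = (-47 + 74/39)*(-1/80) = -1759/39*(-1/80) = 1759/3120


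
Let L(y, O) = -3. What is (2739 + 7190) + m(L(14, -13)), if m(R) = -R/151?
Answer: 1499282/151 ≈ 9929.0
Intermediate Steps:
m(R) = -R/151
(2739 + 7190) + m(L(14, -13)) = (2739 + 7190) - 1/151*(-3) = 9929 + 3/151 = 1499282/151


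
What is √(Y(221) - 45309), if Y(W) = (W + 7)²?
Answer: 5*√267 ≈ 81.701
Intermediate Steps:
Y(W) = (7 + W)²
√(Y(221) - 45309) = √((7 + 221)² - 45309) = √(228² - 45309) = √(51984 - 45309) = √6675 = 5*√267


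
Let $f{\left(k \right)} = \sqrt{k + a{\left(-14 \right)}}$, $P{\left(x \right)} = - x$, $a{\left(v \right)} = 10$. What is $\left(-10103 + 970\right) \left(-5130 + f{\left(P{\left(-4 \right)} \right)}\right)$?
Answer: $46852290 - 9133 \sqrt{14} \approx 4.6818 \cdot 10^{7}$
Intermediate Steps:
$f{\left(k \right)} = \sqrt{10 + k}$ ($f{\left(k \right)} = \sqrt{k + 10} = \sqrt{10 + k}$)
$\left(-10103 + 970\right) \left(-5130 + f{\left(P{\left(-4 \right)} \right)}\right) = \left(-10103 + 970\right) \left(-5130 + \sqrt{10 - -4}\right) = - 9133 \left(-5130 + \sqrt{10 + 4}\right) = - 9133 \left(-5130 + \sqrt{14}\right) = 46852290 - 9133 \sqrt{14}$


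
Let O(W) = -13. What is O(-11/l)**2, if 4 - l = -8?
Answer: 169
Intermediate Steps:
l = 12 (l = 4 - 1*(-8) = 4 + 8 = 12)
O(-11/l)**2 = (-13)**2 = 169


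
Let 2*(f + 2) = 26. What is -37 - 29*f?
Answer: -356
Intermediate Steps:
f = 11 (f = -2 + (1/2)*26 = -2 + 13 = 11)
-37 - 29*f = -37 - 29*11 = -37 - 319 = -356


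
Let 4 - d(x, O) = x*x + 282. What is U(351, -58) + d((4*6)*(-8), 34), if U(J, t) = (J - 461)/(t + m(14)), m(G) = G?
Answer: -74279/2 ≈ -37140.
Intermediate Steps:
U(J, t) = (-461 + J)/(14 + t) (U(J, t) = (J - 461)/(t + 14) = (-461 + J)/(14 + t))
d(x, O) = -278 - x² (d(x, O) = 4 - (x*x + 282) = 4 - (x² + 282) = 4 - (282 + x²) = 4 + (-282 - x²) = -278 - x²)
U(351, -58) + d((4*6)*(-8), 34) = (-461 + 351)/(14 - 58) + (-278 - ((4*6)*(-8))²) = -110/(-44) + (-278 - (24*(-8))²) = -1/44*(-110) + (-278 - 1*(-192)²) = 5/2 + (-278 - 1*36864) = 5/2 + (-278 - 36864) = 5/2 - 37142 = -74279/2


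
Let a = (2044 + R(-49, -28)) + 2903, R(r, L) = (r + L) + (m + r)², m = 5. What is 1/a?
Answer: 1/6806 ≈ 0.00014693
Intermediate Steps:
R(r, L) = L + r + (5 + r)² (R(r, L) = (r + L) + (5 + r)² = (L + r) + (5 + r)² = L + r + (5 + r)²)
a = 6806 (a = (2044 + (-28 - 49 + (5 - 49)²)) + 2903 = (2044 + (-28 - 49 + (-44)²)) + 2903 = (2044 + (-28 - 49 + 1936)) + 2903 = (2044 + 1859) + 2903 = 3903 + 2903 = 6806)
1/a = 1/6806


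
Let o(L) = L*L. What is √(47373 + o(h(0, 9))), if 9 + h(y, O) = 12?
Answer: √47382 ≈ 217.67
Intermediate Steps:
h(y, O) = 3 (h(y, O) = -9 + 12 = 3)
o(L) = L²
√(47373 + o(h(0, 9))) = √(47373 + 3²) = √(47373 + 9) = √47382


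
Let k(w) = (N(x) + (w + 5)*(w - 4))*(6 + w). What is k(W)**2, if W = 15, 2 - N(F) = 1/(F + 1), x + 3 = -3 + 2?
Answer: 21799561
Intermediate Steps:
x = -4 (x = -3 + (-3 + 2) = -3 - 1 = -4)
N(F) = 2 - 1/(1 + F) (N(F) = 2 - 1/(F + 1) = 2 - 1/(1 + F))
k(w) = (6 + w)*(7/3 + (-4 + w)*(5 + w)) (k(w) = ((1 + 2*(-4))/(1 - 4) + (w + 5)*(w - 4))*(6 + w) = ((1 - 8)/(-3) + (5 + w)*(-4 + w))*(6 + w) = (-1/3*(-7) + (-4 + w)*(5 + w))*(6 + w) = (7/3 + (-4 + w)*(5 + w))*(6 + w) = (6 + w)*(7/3 + (-4 + w)*(5 + w)))
k(W)**2 = (-106 + 15**3 + 7*15**2 - 35/3*15)**2 = (-106 + 3375 + 7*225 - 175)**2 = (-106 + 3375 + 1575 - 175)**2 = 4669**2 = 21799561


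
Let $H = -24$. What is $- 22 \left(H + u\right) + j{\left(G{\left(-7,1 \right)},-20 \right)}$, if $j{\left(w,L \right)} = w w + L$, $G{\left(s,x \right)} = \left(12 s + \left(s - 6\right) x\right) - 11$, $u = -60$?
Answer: $13492$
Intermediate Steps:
$G{\left(s,x \right)} = -11 + 12 s + x \left(-6 + s\right)$ ($G{\left(s,x \right)} = \left(12 s + \left(s - 6\right) x\right) - 11 = \left(12 s + \left(-6 + s\right) x\right) - 11 = \left(12 s + x \left(-6 + s\right)\right) - 11 = -11 + 12 s + x \left(-6 + s\right)$)
$j{\left(w,L \right)} = L + w^{2}$ ($j{\left(w,L \right)} = w^{2} + L = L + w^{2}$)
$- 22 \left(H + u\right) + j{\left(G{\left(-7,1 \right)},-20 \right)} = - 22 \left(-24 - 60\right) - \left(20 - \left(-11 - 6 + 12 \left(-7\right) - 7\right)^{2}\right) = \left(-22\right) \left(-84\right) - \left(20 - \left(-11 - 6 - 84 - 7\right)^{2}\right) = 1848 - \left(20 - \left(-108\right)^{2}\right) = 1848 + \left(-20 + 11664\right) = 1848 + 11644 = 13492$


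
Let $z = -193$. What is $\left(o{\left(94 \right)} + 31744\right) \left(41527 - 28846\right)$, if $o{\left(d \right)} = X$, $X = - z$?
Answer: $404993097$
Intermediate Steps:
$X = 193$ ($X = \left(-1\right) \left(-193\right) = 193$)
$o{\left(d \right)} = 193$
$\left(o{\left(94 \right)} + 31744\right) \left(41527 - 28846\right) = \left(193 + 31744\right) \left(41527 - 28846\right) = 31937 \cdot 12681 = 404993097$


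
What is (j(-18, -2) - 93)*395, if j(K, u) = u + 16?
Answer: -31205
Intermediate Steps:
j(K, u) = 16 + u
(j(-18, -2) - 93)*395 = ((16 - 2) - 93)*395 = (14 - 93)*395 = -79*395 = -31205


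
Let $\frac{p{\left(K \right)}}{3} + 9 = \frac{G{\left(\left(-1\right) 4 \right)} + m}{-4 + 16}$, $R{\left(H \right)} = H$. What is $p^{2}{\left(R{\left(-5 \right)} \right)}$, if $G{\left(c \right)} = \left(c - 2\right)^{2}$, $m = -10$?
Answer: $\frac{1681}{4} \approx 420.25$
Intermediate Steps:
$G{\left(c \right)} = \left(-2 + c\right)^{2}$
$p{\left(K \right)} = - \frac{41}{2}$ ($p{\left(K \right)} = -27 + 3 \frac{\left(-2 - 4\right)^{2} - 10}{-4 + 16} = -27 + 3 \frac{\left(-2 - 4\right)^{2} - 10}{12} = -27 + 3 \left(\left(-6\right)^{2} - 10\right) \frac{1}{12} = -27 + 3 \left(36 - 10\right) \frac{1}{12} = -27 + 3 \cdot 26 \cdot \frac{1}{12} = -27 + 3 \cdot \frac{13}{6} = -27 + \frac{13}{2} = - \frac{41}{2}$)
$p^{2}{\left(R{\left(-5 \right)} \right)} = \left(- \frac{41}{2}\right)^{2} = \frac{1681}{4}$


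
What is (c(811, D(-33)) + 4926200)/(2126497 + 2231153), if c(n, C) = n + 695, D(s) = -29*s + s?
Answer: 2463853/2178825 ≈ 1.1308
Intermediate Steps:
D(s) = -28*s
c(n, C) = 695 + n
(c(811, D(-33)) + 4926200)/(2126497 + 2231153) = ((695 + 811) + 4926200)/(2126497 + 2231153) = (1506 + 4926200)/4357650 = 4927706*(1/4357650) = 2463853/2178825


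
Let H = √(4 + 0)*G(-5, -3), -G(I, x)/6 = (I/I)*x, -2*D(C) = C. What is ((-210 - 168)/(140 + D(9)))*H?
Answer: -27216/271 ≈ -100.43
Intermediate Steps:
D(C) = -C/2
G(I, x) = -6*x (G(I, x) = -6*I/I*x = -6*x)
H = 36 (H = √(4 + 0)*(-6*(-3)) = √4*18 = 2*18 = 36)
((-210 - 168)/(140 + D(9)))*H = ((-210 - 168)/(140 - ½*9))*36 = -378/(140 - 9/2)*36 = -378/271/2*36 = -378*2/271*36 = -756/271*36 = -27216/271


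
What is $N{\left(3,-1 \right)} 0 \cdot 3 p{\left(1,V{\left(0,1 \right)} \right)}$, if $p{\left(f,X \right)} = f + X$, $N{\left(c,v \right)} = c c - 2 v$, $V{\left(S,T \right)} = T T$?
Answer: $0$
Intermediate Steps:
$V{\left(S,T \right)} = T^{2}$
$N{\left(c,v \right)} = c^{2} - 2 v$
$p{\left(f,X \right)} = X + f$
$N{\left(3,-1 \right)} 0 \cdot 3 p{\left(1,V{\left(0,1 \right)} \right)} = \left(3^{2} - -2\right) 0 \cdot 3 \left(1^{2} + 1\right) = \left(9 + 2\right) 0 \cdot 3 \left(1 + 1\right) = 11 \cdot 0 \cdot 3 \cdot 2 = 0 \cdot 3 \cdot 2 = 0 \cdot 2 = 0$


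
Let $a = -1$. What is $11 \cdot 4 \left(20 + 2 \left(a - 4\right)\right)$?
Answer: $440$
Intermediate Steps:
$11 \cdot 4 \left(20 + 2 \left(a - 4\right)\right) = 11 \cdot 4 \left(20 + 2 \left(-1 - 4\right)\right) = 44 \left(20 + 2 \left(-5\right)\right) = 44 \left(20 - 10\right) = 44 \cdot 10 = 440$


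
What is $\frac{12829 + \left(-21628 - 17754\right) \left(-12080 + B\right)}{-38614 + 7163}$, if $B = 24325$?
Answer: $\frac{482219761}{31451} \approx 15332.0$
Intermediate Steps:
$\frac{12829 + \left(-21628 - 17754\right) \left(-12080 + B\right)}{-38614 + 7163} = \frac{12829 + \left(-21628 - 17754\right) \left(-12080 + 24325\right)}{-38614 + 7163} = \frac{12829 - 482232590}{-31451} = \left(12829 - 482232590\right) \left(- \frac{1}{31451}\right) = \left(-482219761\right) \left(- \frac{1}{31451}\right) = \frac{482219761}{31451}$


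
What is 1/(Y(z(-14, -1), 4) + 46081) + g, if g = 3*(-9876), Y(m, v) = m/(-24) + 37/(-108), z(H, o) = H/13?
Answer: -958425890382/32348653 ≈ -29628.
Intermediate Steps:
z(H, o) = H/13 (z(H, o) = H*(1/13) = H/13)
Y(m, v) = -37/108 - m/24 (Y(m, v) = m*(-1/24) + 37*(-1/108) = -m/24 - 37/108 = -37/108 - m/24)
g = -29628
1/(Y(z(-14, -1), 4) + 46081) + g = 1/((-37/108 - (-14)/312) + 46081) - 29628 = 1/((-37/108 - 1/24*(-14/13)) + 46081) - 29628 = 1/((-37/108 + 7/156) + 46081) - 29628 = 1/(-209/702 + 46081) - 29628 = 1/(32348653/702) - 29628 = 702/32348653 - 29628 = -958425890382/32348653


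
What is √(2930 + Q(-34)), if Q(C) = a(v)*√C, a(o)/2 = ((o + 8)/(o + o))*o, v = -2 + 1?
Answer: √(2930 + 7*I*√34) ≈ 54.131 + 0.377*I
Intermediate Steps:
v = -1
a(o) = 8 + o (a(o) = 2*(((o + 8)/(o + o))*o) = 2*(((8 + o)/((2*o)))*o) = 2*(((8 + o)*(1/(2*o)))*o) = 2*(((8 + o)/(2*o))*o) = 2*(4 + o/2) = 8 + o)
Q(C) = 7*√C (Q(C) = (8 - 1)*√C = 7*√C)
√(2930 + Q(-34)) = √(2930 + 7*√(-34)) = √(2930 + 7*(I*√34)) = √(2930 + 7*I*√34)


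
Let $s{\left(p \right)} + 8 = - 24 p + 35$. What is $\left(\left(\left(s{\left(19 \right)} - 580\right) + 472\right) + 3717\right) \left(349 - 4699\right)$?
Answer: $-13833000$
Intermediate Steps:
$s{\left(p \right)} = 27 - 24 p$ ($s{\left(p \right)} = -8 - \left(-35 + 24 p\right) = 27 - 24 p$)
$\left(\left(\left(s{\left(19 \right)} - 580\right) + 472\right) + 3717\right) \left(349 - 4699\right) = \left(\left(\left(\left(27 - 456\right) - 580\right) + 472\right) + 3717\right) \left(349 - 4699\right) = \left(\left(\left(\left(27 - 456\right) - 580\right) + 472\right) + 3717\right) \left(-4350\right) = \left(\left(\left(-429 - 580\right) + 472\right) + 3717\right) \left(-4350\right) = \left(\left(-1009 + 472\right) + 3717\right) \left(-4350\right) = \left(-537 + 3717\right) \left(-4350\right) = 3180 \left(-4350\right) = -13833000$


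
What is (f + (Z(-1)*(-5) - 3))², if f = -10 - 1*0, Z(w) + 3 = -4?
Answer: 484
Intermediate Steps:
Z(w) = -7 (Z(w) = -3 - 4 = -7)
f = -10 (f = -10 + 0 = -10)
(f + (Z(-1)*(-5) - 3))² = (-10 + (-7*(-5) - 3))² = (-10 + (35 - 3))² = (-10 + 32)² = 22² = 484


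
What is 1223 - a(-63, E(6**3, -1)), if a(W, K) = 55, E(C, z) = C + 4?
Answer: 1168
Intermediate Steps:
E(C, z) = 4 + C
1223 - a(-63, E(6**3, -1)) = 1223 - 1*55 = 1223 - 55 = 1168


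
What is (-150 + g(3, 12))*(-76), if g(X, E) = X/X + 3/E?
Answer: 11305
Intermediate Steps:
g(X, E) = 1 + 3/E
(-150 + g(3, 12))*(-76) = (-150 + (3 + 12)/12)*(-76) = (-150 + (1/12)*15)*(-76) = (-150 + 5/4)*(-76) = -595/4*(-76) = 11305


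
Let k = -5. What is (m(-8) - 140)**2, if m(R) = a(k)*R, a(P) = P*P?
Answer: 115600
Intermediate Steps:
a(P) = P**2
m(R) = 25*R (m(R) = (-5)**2*R = 25*R)
(m(-8) - 140)**2 = (25*(-8) - 140)**2 = (-200 - 140)**2 = (-340)**2 = 115600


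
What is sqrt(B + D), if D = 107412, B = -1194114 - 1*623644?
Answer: I*sqrt(1710346) ≈ 1307.8*I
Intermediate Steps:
B = -1817758 (B = -1194114 - 623644 = -1817758)
sqrt(B + D) = sqrt(-1817758 + 107412) = sqrt(-1710346) = I*sqrt(1710346)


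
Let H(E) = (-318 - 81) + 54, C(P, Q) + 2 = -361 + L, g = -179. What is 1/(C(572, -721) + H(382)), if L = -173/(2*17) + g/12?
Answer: -204/148513 ≈ -0.0013736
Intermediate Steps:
L = -4081/204 (L = -173/(2*17) - 179/12 = -173/34 - 179*1/12 = -173*1/34 - 179/12 = -173/34 - 179/12 = -4081/204 ≈ -20.005)
C(P, Q) = -78133/204 (C(P, Q) = -2 + (-361 - 4081/204) = -2 - 77725/204 = -78133/204)
H(E) = -345 (H(E) = -399 + 54 = -345)
1/(C(572, -721) + H(382)) = 1/(-78133/204 - 345) = 1/(-148513/204) = -204/148513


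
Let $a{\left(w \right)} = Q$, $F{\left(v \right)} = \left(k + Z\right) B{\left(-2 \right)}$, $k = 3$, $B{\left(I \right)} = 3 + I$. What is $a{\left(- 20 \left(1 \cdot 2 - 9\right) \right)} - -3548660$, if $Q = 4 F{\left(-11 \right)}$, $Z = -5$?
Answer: $3548652$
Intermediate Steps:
$F{\left(v \right)} = -2$ ($F{\left(v \right)} = \left(3 - 5\right) \left(3 - 2\right) = \left(-2\right) 1 = -2$)
$Q = -8$ ($Q = 4 \left(-2\right) = -8$)
$a{\left(w \right)} = -8$
$a{\left(- 20 \left(1 \cdot 2 - 9\right) \right)} - -3548660 = -8 - -3548660 = -8 + 3548660 = 3548652$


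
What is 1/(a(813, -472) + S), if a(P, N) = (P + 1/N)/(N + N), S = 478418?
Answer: 445568/213167367689 ≈ 2.0902e-6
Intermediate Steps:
a(P, N) = (P + 1/N)/(2*N) (a(P, N) = (P + 1/N)/((2*N)) = (P + 1/N)*(1/(2*N)) = (P + 1/N)/(2*N))
1/(a(813, -472) + S) = 1/((½)*(1 - 472*813)/(-472)² + 478418) = 1/((½)*(1/222784)*(1 - 383736) + 478418) = 1/((½)*(1/222784)*(-383735) + 478418) = 1/(-383735/445568 + 478418) = 1/(213167367689/445568) = 445568/213167367689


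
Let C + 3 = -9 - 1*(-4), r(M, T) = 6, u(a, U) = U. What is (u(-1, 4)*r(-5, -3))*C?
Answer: -192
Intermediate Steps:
C = -8 (C = -3 + (-9 - 1*(-4)) = -3 + (-9 + 4) = -3 - 5 = -8)
(u(-1, 4)*r(-5, -3))*C = (4*6)*(-8) = 24*(-8) = -192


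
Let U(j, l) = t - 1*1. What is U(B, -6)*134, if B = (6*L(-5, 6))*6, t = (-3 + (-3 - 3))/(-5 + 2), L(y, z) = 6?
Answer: 268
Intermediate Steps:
t = 3 (t = (-3 - 6)/(-3) = -9*(-1/3) = 3)
B = 216 (B = (6*6)*6 = 36*6 = 216)
U(j, l) = 2 (U(j, l) = 3 - 1*1 = 3 - 1 = 2)
U(B, -6)*134 = 2*134 = 268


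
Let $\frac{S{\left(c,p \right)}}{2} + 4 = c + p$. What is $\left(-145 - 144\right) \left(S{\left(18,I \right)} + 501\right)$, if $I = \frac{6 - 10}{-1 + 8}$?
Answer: $- \frac{1067855}{7} \approx -1.5255 \cdot 10^{5}$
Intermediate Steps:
$I = - \frac{4}{7} \approx -0.57143$
$S{\left(c,p \right)} = -8 + 2 c + 2 p$ ($S{\left(c,p \right)} = -8 + 2 \left(c + p\right) = -8 + \left(2 c + 2 p\right) = -8 + 2 c + 2 p$)
$\left(-145 - 144\right) \left(S{\left(18,I \right)} + 501\right) = \left(-145 - 144\right) \left(\left(-8 + 2 \cdot 18 + 2 \left(- \frac{4}{7}\right)\right) + 501\right) = \left(-145 - 144\right) \left(\left(-8 + 36 - \frac{8}{7}\right) + 501\right) = - 289 \left(\frac{188}{7} + 501\right) = \left(-289\right) \frac{3695}{7} = - \frac{1067855}{7}$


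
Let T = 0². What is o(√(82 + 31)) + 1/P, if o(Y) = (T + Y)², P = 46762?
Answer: 5284107/46762 ≈ 113.00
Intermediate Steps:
T = 0
o(Y) = Y² (o(Y) = (0 + Y)² = Y²)
o(√(82 + 31)) + 1/P = (√(82 + 31))² + 1/46762 = (√113)² + 1/46762 = 113 + 1/46762 = 5284107/46762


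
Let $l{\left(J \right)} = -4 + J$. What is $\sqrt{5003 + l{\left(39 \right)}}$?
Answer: $\sqrt{5038} \approx 70.979$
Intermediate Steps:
$\sqrt{5003 + l{\left(39 \right)}} = \sqrt{5003 + \left(-4 + 39\right)} = \sqrt{5003 + 35} = \sqrt{5038}$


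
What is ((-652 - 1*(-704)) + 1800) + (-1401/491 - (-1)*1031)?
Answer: 1414152/491 ≈ 2880.1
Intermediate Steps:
((-652 - 1*(-704)) + 1800) + (-1401/491 - (-1)*1031) = ((-652 + 704) + 1800) + (-1401*1/491 - 1*(-1031)) = (52 + 1800) + (-1401/491 + 1031) = 1852 + 504820/491 = 1414152/491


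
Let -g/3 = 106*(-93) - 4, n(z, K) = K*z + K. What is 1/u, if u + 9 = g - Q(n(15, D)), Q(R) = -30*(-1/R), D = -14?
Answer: 112/3312639 ≈ 3.3810e-5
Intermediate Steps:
n(z, K) = K + K*z
Q(R) = 30/R (Q(R) = -(-30)/R = 30/R)
g = 29586 (g = -3*(106*(-93) - 4) = -3*(-9858 - 4) = -3*(-9862) = 29586)
u = 3312639/112 (u = -9 + (29586 - 30/((-14*(1 + 15)))) = -9 + (29586 - 30/((-14*16))) = -9 + (29586 - 30/(-224)) = -9 + (29586 - 30*(-1)/224) = -9 + (29586 - 1*(-15/112)) = -9 + (29586 + 15/112) = -9 + 3313647/112 = 3312639/112 ≈ 29577.)
1/u = 1/(3312639/112) = 112/3312639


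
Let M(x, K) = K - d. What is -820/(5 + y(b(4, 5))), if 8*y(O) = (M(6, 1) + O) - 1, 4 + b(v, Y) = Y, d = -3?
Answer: -1640/11 ≈ -149.09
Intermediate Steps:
M(x, K) = 3 + K (M(x, K) = K - 1*(-3) = K + 3 = 3 + K)
b(v, Y) = -4 + Y
y(O) = 3/8 + O/8 (y(O) = (((3 + 1) + O) - 1)/8 = ((4 + O) - 1)/8 = (3 + O)/8 = 3/8 + O/8)
-820/(5 + y(b(4, 5))) = -820/(5 + (3/8 + (-4 + 5)/8)) = -820/(5 + (3/8 + (⅛)*1)) = -820/(5 + (3/8 + ⅛)) = -820/(5 + ½) = -820/11/2 = -820*2/11 = -1640/11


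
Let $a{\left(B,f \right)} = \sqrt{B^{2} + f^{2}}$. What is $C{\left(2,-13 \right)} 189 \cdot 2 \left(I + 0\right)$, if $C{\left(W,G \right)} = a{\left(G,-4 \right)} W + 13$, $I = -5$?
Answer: $-24570 - 3780 \sqrt{185} \approx -75984.0$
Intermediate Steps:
$C{\left(W,G \right)} = 13 + W \sqrt{16 + G^{2}}$ ($C{\left(W,G \right)} = \sqrt{G^{2} + \left(-4\right)^{2}} W + 13 = \sqrt{G^{2} + 16} W + 13 = \sqrt{16 + G^{2}} W + 13 = W \sqrt{16 + G^{2}} + 13 = 13 + W \sqrt{16 + G^{2}}$)
$C{\left(2,-13 \right)} 189 \cdot 2 \left(I + 0\right) = \left(13 + 2 \sqrt{16 + \left(-13\right)^{2}}\right) 189 \cdot 2 \left(-5 + 0\right) = \left(13 + 2 \sqrt{16 + 169}\right) 189 \cdot 2 \left(-5\right) = \left(13 + 2 \sqrt{185}\right) 189 \left(-10\right) = \left(2457 + 378 \sqrt{185}\right) \left(-10\right) = -24570 - 3780 \sqrt{185}$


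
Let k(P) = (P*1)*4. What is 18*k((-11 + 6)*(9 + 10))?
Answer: -6840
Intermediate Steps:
k(P) = 4*P (k(P) = P*4 = 4*P)
18*k((-11 + 6)*(9 + 10)) = 18*(4*((-11 + 6)*(9 + 10))) = 18*(4*(-5*19)) = 18*(4*(-95)) = 18*(-380) = -6840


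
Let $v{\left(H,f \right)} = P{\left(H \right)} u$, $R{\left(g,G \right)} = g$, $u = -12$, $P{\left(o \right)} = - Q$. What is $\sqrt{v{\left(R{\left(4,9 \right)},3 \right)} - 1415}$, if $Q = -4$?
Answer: $i \sqrt{1463} \approx 38.249 i$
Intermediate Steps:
$P{\left(o \right)} = 4$ ($P{\left(o \right)} = \left(-1\right) \left(-4\right) = 4$)
$v{\left(H,f \right)} = -48$ ($v{\left(H,f \right)} = 4 \left(-12\right) = -48$)
$\sqrt{v{\left(R{\left(4,9 \right)},3 \right)} - 1415} = \sqrt{-48 - 1415} = \sqrt{-1463} = i \sqrt{1463}$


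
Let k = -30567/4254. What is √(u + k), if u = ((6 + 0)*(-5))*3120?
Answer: I*√188218214402/1418 ≈ 305.95*I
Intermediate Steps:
u = -93600 (u = (6*(-5))*3120 = -30*3120 = -93600)
k = -10189/1418 (k = -30567*1/4254 = -10189/1418 ≈ -7.1855)
√(u + k) = √(-93600 - 10189/1418) = √(-132734989/1418) = I*√188218214402/1418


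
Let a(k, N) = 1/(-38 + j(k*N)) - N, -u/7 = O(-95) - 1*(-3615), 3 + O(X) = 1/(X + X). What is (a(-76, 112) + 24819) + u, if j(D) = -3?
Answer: -4494733/7790 ≈ -576.99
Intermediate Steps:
O(X) = -3 + 1/(2*X) (O(X) = -3 + 1/(X + X) = -3 + 1/(2*X))
u = -4803953/190 (u = -7*((-3 + (1/2)/(-95)) - 1*(-3615)) = -7*((-3 + (1/2)*(-1/95)) + 3615) = -7*((-3 - 1/190) + 3615) = -7*(-571/190 + 3615) = -7*686279/190 = -4803953/190 ≈ -25284.)
a(k, N) = -1/41 - N (a(k, N) = 1/(-38 - 3) - N = 1/(-41) - N = -1/41 - N)
(a(-76, 112) + 24819) + u = ((-1/41 - 1*112) + 24819) - 4803953/190 = ((-1/41 - 112) + 24819) - 4803953/190 = (-4593/41 + 24819) - 4803953/190 = 1012986/41 - 4803953/190 = -4494733/7790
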